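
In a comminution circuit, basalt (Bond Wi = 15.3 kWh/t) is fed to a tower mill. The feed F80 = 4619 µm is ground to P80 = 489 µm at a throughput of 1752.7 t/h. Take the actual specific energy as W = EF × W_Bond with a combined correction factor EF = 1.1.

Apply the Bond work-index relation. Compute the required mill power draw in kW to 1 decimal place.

P = 8999.2 kW

Bond:  W = 10 Wi (1/√P − 1/√F)
W = 10·15.3·(1/√489 − 1/√4619) = 10·15.3·(0.030508) = 4.6677 kWh/t
Corrected W = EF·W_Bond = 1.1·4.6677 = 5.1344 kWh/t
Power = W × throughput = 5.1344 kWh/t × 1752.7 t/h = 8999.2 kW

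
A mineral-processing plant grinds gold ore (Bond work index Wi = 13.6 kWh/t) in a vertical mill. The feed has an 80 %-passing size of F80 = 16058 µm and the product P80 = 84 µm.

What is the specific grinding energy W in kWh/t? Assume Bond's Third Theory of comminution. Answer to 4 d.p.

W = 13.7656 kWh/t

Bond:  W = 10 Wi (1/√P − 1/√F)
1/√84 = 0.109109;  1/√16058 = 0.007891
W = 10·13.6·(0.109109 − 0.007891) = 13.7656 kWh/t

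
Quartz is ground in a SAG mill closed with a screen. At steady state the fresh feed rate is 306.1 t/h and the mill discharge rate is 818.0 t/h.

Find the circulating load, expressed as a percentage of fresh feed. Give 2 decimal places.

CL = 167.23 %

Discharge = new feed + return, hence
R = M − F = 818.0 − 306.1 = 511.9 t/h
CL = 100·R/F = 100·511.9/306.1 = 167.23 %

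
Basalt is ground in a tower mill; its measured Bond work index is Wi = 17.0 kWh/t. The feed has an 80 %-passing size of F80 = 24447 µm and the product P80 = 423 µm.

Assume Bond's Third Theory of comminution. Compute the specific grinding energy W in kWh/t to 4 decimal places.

W = 7.1784 kWh/t

W = 10 Wi (1/√P80 − 1/√F80)  [Bond]
1/√423 = 0.048622;  1/√24447 = 0.006396
W = 10·17.0·(0.048622 − 0.006396) = 7.1784 kWh/t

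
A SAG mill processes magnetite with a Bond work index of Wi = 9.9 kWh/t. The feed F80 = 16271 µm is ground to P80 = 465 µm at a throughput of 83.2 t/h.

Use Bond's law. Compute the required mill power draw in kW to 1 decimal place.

W = 10 Wi (P80^-0.5 − F80^-0.5)
W = 10·9.9·(1/√465 − 1/√16271) = 10·9.9·(0.038534) = 3.8149 kWh/t
Mill draw = 3.8149 × 83.2 = 317.4 kW

P = 317.4 kW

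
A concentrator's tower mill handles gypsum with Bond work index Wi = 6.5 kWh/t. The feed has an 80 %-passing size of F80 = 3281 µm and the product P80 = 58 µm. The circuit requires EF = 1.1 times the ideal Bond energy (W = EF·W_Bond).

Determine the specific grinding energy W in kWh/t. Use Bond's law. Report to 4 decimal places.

W = 8.1402 kWh/t

W = 10 Wi / √P80 − 10 Wi / √F80
1/√58 = 0.131306;  1/√3281 = 0.017458
W = 10·6.5·(0.131306 − 0.017458) = 7.4001 kWh/t
Apply correction: 7.4001 × 1.1 = 8.1402 kWh/t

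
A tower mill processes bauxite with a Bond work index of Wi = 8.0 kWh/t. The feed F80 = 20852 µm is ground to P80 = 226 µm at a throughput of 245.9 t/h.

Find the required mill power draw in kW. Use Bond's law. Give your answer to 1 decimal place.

P = 1172.3 kW

W = 10 Wi / √P80 − 10 Wi / √F80
W = 10·8.0·(1/√226 − 1/√20852) = 10·8.0·(0.059594) = 4.7675 kWh/t
P_mill = W·ṁ = 4.7675·245.9 = 1172.3 kW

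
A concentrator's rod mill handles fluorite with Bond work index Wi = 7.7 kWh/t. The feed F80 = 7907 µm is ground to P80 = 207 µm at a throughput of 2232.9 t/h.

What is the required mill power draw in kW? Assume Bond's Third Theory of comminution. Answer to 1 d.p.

W = 10 Wi / √P80 − 10 Wi / √F80
W = 10·7.7·(1/√207 − 1/√7907) = 10·7.7·(0.058259) = 4.4859 kWh/t
P = W·T = 4.4859·2232.9 = 10016.6 kW

P = 10016.6 kW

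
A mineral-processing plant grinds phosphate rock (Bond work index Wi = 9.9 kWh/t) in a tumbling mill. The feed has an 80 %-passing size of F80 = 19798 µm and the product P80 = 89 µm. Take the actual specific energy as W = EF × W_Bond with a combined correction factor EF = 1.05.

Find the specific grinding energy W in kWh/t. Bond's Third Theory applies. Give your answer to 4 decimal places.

W = 10.2799 kWh/t

W = 10·Wi·[P80^(−½) − F80^(−½)]
1/√89 = 0.106000;  1/√19798 = 0.007107
W = 10·9.9·(0.106000 − 0.007107) = 9.7904 kWh/t
With EF = 1.05: W = 9.7904·1.05 = 10.2799 kWh/t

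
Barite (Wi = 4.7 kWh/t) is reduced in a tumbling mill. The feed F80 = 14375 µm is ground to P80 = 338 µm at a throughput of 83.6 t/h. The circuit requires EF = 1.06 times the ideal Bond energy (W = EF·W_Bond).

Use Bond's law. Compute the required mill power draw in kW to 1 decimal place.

P = 191.8 kW

W_Bond = 10·Wi·(1/√P₈₀ − 1/√F₈₀)
W = 10·4.7·(1/√338 − 1/√14375) = 10·4.7·(0.046052) = 2.1645 kWh/t
W_actual = 1.06 × 2.1645 = 2.2943 kWh/t
P_mill = W·ṁ = 2.2943·83.6 = 191.8 kW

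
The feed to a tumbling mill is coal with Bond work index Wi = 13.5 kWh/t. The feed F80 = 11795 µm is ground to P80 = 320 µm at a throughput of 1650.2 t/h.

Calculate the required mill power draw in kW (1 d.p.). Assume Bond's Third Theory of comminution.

P = 10402.3 kW

W_Bond = 10·Wi·(1/√P₈₀ − 1/√F₈₀)
W = 10·13.5·(1/√320 − 1/√11795) = 10·13.5·(0.046694) = 6.3037 kWh/t
P = W·T = 6.3037·1650.2 = 10402.3 kW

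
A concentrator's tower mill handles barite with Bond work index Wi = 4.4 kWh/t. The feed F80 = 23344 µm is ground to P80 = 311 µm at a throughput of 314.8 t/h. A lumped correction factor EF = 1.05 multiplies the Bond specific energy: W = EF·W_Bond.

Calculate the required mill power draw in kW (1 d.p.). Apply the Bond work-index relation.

P = 729.5 kW

W = 10 Wi (1/√P80 − 1/√F80)  [Bond]
W = 10·4.4·(1/√311 − 1/√23344) = 10·4.4·(0.050160) = 2.2070 kWh/t
W_actual = 1.05 × 2.2070 = 2.3174 kWh/t
P = W·T = 2.3174·314.8 = 729.5 kW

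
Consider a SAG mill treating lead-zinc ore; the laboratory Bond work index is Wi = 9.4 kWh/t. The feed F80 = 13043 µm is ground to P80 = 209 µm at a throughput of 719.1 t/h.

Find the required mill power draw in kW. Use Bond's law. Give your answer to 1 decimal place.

W = 10 Wi (P80^-0.5 − F80^-0.5)
W = 10·9.4·(1/√209 − 1/√13043) = 10·9.4·(0.060415) = 5.6790 kWh/t
P = W·T = 5.6790·719.1 = 4083.8 kW

P = 4083.8 kW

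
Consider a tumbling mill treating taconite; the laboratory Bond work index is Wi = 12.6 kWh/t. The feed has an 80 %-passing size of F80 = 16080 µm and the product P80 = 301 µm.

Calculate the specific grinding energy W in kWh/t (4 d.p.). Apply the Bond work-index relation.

Bond: W = 10·Wi·(1/√P80 − 1/√F80)
1/√301 = 0.057639;  1/√16080 = 0.007886
W = 10·12.6·(0.057639 − 0.007886) = 6.2689 kWh/t

W = 6.2689 kWh/t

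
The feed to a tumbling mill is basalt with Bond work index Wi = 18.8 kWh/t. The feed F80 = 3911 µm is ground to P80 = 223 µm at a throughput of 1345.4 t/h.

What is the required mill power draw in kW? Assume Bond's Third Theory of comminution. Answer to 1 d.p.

Bond: W = 10·Wi·(1/√P80 − 1/√F80)
W = 10·18.8·(1/√223 − 1/√3911) = 10·18.8·(0.050975) = 9.5832 kWh/t
P_mill = W·ṁ = 9.5832·1345.4 = 12893.3 kW

P = 12893.3 kW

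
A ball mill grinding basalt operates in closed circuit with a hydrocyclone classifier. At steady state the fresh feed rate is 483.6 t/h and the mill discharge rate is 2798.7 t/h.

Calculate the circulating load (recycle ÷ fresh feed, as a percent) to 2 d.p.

CL = 478.72 %

Steady state: M = F + R.
R = M − F = 2798.7 − 483.6 = 2315.1 t/h
CL = 100·R/F = 100·2315.1/483.6 = 478.72 %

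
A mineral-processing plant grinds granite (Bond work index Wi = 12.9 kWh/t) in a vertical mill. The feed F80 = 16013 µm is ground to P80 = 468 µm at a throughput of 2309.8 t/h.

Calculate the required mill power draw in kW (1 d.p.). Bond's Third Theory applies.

P = 11418.7 kW

W = 10·Wi·[P80^(−½) − F80^(−½)]
W = 10·12.9·(1/√468 − 1/√16013) = 10·12.9·(0.038323) = 4.9436 kWh/t
P = W·T = 4.9436·2309.8 = 11418.7 kW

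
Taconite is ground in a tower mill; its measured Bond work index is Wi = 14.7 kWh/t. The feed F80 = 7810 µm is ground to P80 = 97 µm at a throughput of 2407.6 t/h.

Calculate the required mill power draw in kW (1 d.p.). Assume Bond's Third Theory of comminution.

W = 10 Wi (P80^-0.5 − F80^-0.5)
W = 10·14.7·(1/√97 − 1/√7810) = 10·14.7·(0.090219) = 13.2622 kWh/t
Mill draw = 13.2622 × 2407.6 = 31930.1 kW

P = 31930.1 kW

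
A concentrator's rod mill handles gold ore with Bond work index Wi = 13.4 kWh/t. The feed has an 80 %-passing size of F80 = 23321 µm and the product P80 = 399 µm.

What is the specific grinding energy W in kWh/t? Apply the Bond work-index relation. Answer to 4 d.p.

W = 10·Wi·[P80^(−½) − F80^(−½)]
1/√399 = 0.050063;  1/√23321 = 0.006548
W = 10·13.4·(0.050063 − 0.006548) = 5.8309 kWh/t

W = 5.8309 kWh/t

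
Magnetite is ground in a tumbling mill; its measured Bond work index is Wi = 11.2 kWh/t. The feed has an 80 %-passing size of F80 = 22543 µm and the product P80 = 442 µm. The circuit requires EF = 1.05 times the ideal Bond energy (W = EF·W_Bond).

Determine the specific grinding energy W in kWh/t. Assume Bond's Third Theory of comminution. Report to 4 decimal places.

W = 10 Wi (P80^-0.5 − F80^-0.5)
1/√442 = 0.047565;  1/√22543 = 0.006660
W = 10·11.2·(0.047565 − 0.006660) = 4.5813 kWh/t
With EF = 1.05: W = 4.5813·1.05 = 4.8104 kWh/t

W = 4.8104 kWh/t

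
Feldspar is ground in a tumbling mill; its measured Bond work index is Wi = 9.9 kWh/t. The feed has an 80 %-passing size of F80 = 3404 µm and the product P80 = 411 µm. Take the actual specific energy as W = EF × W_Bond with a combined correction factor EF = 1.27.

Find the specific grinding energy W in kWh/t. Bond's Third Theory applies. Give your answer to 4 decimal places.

W = 4.0468 kWh/t

W = 10 Wi (1/√P80 − 1/√F80)  [Bond]
1/√411 = 0.049326;  1/√3404 = 0.017140
W = 10·9.9·(0.049326 − 0.017140) = 3.1865 kWh/t
W_actual = 1.27 × 3.1865 = 4.0468 kWh/t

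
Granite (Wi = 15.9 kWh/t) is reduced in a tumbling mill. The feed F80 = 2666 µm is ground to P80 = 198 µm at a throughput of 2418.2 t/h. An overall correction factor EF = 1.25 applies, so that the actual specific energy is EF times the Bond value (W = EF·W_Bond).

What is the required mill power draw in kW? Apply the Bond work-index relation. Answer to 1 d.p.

P = 24847.7 kW

W = 10 Wi / √P80 − 10 Wi / √F80
W = 10·15.9·(1/√198 − 1/√2666) = 10·15.9·(0.051700) = 8.2202 kWh/t
Apply correction: 8.2202 × 1.25 = 10.2753 kWh/t
Mill draw = 10.2753 × 2418.2 = 24847.7 kW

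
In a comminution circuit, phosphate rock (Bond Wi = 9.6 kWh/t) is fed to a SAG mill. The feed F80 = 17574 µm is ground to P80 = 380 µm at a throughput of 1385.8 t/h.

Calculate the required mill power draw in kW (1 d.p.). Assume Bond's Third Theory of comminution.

P = 5821.1 kW

W_Bond = 10·Wi·(1/√P₈₀ − 1/√F₈₀)
W = 10·9.6·(1/√380 − 1/√17574) = 10·9.6·(0.043756) = 4.2005 kWh/t
Mill draw = 4.2005 × 1385.8 = 5821.1 kW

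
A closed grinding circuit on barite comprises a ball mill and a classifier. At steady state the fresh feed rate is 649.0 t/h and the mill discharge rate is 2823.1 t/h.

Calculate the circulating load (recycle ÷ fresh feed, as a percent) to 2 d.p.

M = F + R at steady state, so:
R = M − F = 2823.1 − 649.0 = 2174.1 t/h
CL = 100·R/F = 100·2174.1/649.0 = 334.99 %

CL = 334.99 %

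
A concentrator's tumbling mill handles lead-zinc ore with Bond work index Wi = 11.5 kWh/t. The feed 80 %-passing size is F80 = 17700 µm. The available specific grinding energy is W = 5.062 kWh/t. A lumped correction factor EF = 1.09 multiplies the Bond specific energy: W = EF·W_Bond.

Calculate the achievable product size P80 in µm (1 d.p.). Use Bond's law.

P80 = 435.9 µm

W = 10 Wi / √P80 − 10 Wi / √F80
W_Bond = W / EF = 5.062 / 1.09 = 4.6440 kWh/t
P80^-0.5 = F80^-0.5 + W_Bond/(10 Wi)
  = 4.6440/(10·11.5) + 1/√17700 = 0.040383 + 0.007516 = 0.047899
P80 = (1/0.047899)² = 20.8771² = 435.85 µm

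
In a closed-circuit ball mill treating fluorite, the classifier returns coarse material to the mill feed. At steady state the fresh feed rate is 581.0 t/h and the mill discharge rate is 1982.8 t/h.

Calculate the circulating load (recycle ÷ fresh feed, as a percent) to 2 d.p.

CL = 241.27 %

M = F + R at steady state, so:
R = M − F = 1982.8 − 581.0 = 1401.8 t/h
CL = 100·R/F = 100·1401.8/581.0 = 241.27 %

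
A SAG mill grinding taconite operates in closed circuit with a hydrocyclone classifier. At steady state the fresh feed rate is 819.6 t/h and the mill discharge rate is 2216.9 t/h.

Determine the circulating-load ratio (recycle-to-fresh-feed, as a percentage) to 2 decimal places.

M = F + R at steady state, so:
R = M − F = 2216.9 − 819.6 = 1397.3 t/h
CL = 100·R/F = 100·1397.3/819.6 = 170.49 %

CL = 170.49 %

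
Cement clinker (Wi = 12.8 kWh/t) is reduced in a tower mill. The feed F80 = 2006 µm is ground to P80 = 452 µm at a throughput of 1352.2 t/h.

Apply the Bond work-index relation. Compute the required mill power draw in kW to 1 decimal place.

P = 4276.6 kW

Bond:  W = 10 Wi (1/√P − 1/√F)
W = 10·12.8·(1/√452 − 1/√2006) = 10·12.8·(0.024709) = 3.1627 kWh/t
Power = W × throughput = 3.1627 kWh/t × 1352.2 t/h = 4276.6 kW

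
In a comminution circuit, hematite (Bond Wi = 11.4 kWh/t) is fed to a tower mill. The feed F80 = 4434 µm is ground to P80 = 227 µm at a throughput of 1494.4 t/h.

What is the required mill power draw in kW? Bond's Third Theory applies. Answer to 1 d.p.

P = 8748.9 kW

W_Bond = 10·Wi·(1/√P₈₀ − 1/√F₈₀)
W = 10·11.4·(1/√227 − 1/√4434) = 10·11.4·(0.051355) = 5.8544 kWh/t
P = W·T = 5.8544·1494.4 = 8748.9 kW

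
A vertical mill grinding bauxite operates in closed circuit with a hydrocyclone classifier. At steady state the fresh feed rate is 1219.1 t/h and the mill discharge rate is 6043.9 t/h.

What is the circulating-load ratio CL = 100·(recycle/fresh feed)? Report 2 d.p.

Steady state: M = F + R.
R = M − F = 6043.9 − 1219.1 = 4824.8 t/h
CL = 100·R/F = 100·4824.8/1219.1 = 395.77 %

CL = 395.77 %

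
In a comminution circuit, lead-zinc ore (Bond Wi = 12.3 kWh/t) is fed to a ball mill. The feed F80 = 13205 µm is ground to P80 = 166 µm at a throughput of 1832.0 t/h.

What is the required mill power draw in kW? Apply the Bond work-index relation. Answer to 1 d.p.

P = 15528.5 kW

Bond: W = 10·Wi·(1/√P80 − 1/√F80)
W = 10·12.3·(1/√166 − 1/√13205) = 10·12.3·(0.068913) = 8.4763 kWh/t
Power = W × throughput = 8.4763 kWh/t × 1832.0 t/h = 15528.5 kW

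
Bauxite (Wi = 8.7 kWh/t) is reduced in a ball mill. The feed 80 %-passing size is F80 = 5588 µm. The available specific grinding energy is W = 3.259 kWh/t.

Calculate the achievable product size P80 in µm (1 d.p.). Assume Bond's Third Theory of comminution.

W = 10 Wi (P80^-0.5 − F80^-0.5)
P80^(−½) = W/(10 Wi) + F80^(−½)
  = 3.2590/(10·8.7) + 1/√5588 = 0.037460 + 0.013377 = 0.050837
P80 = (1/0.050837)² = 19.6706² = 386.93 µm

P80 = 386.9 µm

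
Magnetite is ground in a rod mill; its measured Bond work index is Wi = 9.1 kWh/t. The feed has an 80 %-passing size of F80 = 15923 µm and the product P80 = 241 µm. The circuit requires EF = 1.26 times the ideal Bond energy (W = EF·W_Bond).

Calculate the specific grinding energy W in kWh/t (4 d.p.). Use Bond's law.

W = 6.4772 kWh/t

W = 10 Wi / √P80 − 10 Wi / √F80
1/√241 = 0.064416;  1/√15923 = 0.007925
W = 10·9.1·(0.064416 − 0.007925) = 5.1407 kWh/t
Corrected W = EF·W_Bond = 1.26·5.1407 = 6.4772 kWh/t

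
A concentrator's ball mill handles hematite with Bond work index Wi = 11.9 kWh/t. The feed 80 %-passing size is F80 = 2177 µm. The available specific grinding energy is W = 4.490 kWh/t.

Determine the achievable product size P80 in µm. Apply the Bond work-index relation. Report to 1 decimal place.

W = 10 Wi (1/√P80 − 1/√F80)  [Bond]
P80^(−½) = W/(10 Wi) + F80^(−½)
  = 4.4900/(10·11.9) + 1/√2177 = 0.037731 + 0.021432 = 0.059163
P80 = (1/0.059163)² = 16.9023² = 285.69 µm

P80 = 285.7 µm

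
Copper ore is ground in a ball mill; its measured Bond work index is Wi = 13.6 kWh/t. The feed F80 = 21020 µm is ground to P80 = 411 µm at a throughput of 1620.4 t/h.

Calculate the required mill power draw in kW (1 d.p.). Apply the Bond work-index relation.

W_Bond = 10·Wi·(1/√P₈₀ − 1/√F₈₀)
W = 10·13.6·(1/√411 − 1/√21020) = 10·13.6·(0.042429) = 5.7703 kWh/t
Power = W × throughput = 5.7703 kWh/t × 1620.4 t/h = 9350.3 kW

P = 9350.3 kW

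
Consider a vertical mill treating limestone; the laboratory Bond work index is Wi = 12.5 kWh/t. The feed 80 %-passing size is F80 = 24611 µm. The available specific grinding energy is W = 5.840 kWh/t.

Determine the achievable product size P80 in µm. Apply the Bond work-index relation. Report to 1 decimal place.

Bond:  W = 10 Wi (1/√P − 1/√F)
P80^(−½) = W/(10 Wi) + F80^(−½)
  = 5.8400/(10·12.5) + 1/√24611 = 0.046720 + 0.006374 = 0.053094
P80 = (1/0.053094)² = 18.8344² = 354.73 µm

P80 = 354.7 µm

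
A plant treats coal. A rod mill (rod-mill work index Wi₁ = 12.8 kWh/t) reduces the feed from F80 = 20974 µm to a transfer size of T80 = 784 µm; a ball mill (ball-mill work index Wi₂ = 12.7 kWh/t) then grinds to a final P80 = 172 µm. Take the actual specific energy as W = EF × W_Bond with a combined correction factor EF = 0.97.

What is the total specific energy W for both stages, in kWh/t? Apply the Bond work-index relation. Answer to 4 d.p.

W = 10·Wi·[P80^(−½) − F80^(−½)]
Stage 1 (20974→784 µm, Wi₁=12.8): W₁ = 10·12.8·(0.035714 − 0.006905) = 3.6876 kWh/t
Stage 2 (784→172 µm, Wi₂=12.7): W₂ = 10·12.7·(0.076249 − 0.035714) = 5.1479 kWh/t
W = W₁ + W₂ = 3.6876 + 5.1479 = 8.8355 kWh/t
With EF = 0.97: W = 8.8355·0.97 = 8.5705 kWh/t

W = 8.5705 kWh/t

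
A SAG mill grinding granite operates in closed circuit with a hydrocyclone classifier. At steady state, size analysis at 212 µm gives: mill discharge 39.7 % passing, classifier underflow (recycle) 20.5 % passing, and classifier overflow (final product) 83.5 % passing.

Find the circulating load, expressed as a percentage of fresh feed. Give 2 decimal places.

Classifier node, passing 212 µm:
r = (o − d)/(d − u)
r = (83.5 − 39.7)/(39.7 − 20.5) = 43.8/19.2 = 2.2812
CL = 100·r = 228.12 %

CL = 228.12 %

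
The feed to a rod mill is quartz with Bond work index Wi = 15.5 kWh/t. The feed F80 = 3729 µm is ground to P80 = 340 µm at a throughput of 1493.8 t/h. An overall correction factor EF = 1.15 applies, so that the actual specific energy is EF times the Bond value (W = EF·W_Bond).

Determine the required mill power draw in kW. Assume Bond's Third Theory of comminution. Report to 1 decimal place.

P = 10080.1 kW

W_Bond = 10·Wi·(1/√P₈₀ − 1/√F₈₀)
W = 10·15.5·(1/√340 − 1/√3729) = 10·15.5·(0.037857) = 5.8678 kWh/t
W_actual = 1.15 × 5.8678 = 6.7480 kWh/t
Power = W × throughput = 6.7480 kWh/t × 1493.8 t/h = 10080.1 kW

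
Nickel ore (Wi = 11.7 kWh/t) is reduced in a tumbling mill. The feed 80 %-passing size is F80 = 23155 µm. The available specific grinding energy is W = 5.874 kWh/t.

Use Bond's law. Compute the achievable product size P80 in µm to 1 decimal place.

Bond:  W = 10 Wi (1/√P − 1/√F)
⇒ 1/√P80 = W/(10 Wi) + 1/√F80
  = 5.8740/(10·11.7) + 1/√23155 = 0.050205 + 0.006572 = 0.056777
P80 = (1/0.056777)² = 17.6128² = 310.21 µm

P80 = 310.2 µm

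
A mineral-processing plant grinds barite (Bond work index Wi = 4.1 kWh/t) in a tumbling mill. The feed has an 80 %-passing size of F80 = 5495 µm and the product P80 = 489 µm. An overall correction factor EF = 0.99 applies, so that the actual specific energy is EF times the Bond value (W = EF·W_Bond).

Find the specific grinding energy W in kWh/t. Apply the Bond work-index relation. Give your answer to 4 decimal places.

W = 1.2880 kWh/t

W = 10 Wi (P80^-0.5 − F80^-0.5)
1/√489 = 0.045222;  1/√5495 = 0.013490
W = 10·4.1·(0.045222 − 0.013490) = 1.3010 kWh/t
Corrected W = EF·W_Bond = 0.99·1.3010 = 1.2880 kWh/t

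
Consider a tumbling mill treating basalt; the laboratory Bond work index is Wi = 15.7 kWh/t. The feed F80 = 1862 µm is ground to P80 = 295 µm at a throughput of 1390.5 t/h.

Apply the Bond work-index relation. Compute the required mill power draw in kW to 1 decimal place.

P = 7651.2 kW

W = 10 Wi (1/√P80 − 1/√F80)  [Bond]
W = 10·15.7·(1/√295 − 1/√1862) = 10·15.7·(0.035048) = 5.5025 kWh/t
P_mill = W·ṁ = 5.5025·1390.5 = 7651.2 kW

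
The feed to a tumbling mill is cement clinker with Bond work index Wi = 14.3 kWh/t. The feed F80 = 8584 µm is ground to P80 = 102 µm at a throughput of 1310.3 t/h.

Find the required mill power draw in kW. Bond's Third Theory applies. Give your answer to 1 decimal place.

W = 10 Wi (P80^-0.5 − F80^-0.5)
W = 10·14.3·(1/√102 − 1/√8584) = 10·14.3·(0.088221) = 12.6157 kWh/t
P = W·T = 12.6157·1310.3 = 16530.3 kW

P = 16530.3 kW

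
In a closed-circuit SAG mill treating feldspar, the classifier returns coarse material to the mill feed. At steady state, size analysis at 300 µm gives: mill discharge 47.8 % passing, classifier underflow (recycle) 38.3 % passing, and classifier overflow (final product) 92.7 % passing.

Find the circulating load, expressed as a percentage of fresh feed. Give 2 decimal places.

Mass balance on the −300 µm fraction:
(1+r)d = ru + o → r = (o−d)/(d−u)
r = (92.7 − 47.8)/(47.8 − 38.3) = 44.9/9.5 = 4.7263
CL = 100·r = 472.63 %

CL = 472.63 %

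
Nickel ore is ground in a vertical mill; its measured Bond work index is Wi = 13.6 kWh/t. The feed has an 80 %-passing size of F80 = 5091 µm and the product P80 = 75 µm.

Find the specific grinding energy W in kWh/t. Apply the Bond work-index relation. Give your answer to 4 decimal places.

W = 13.7979 kWh/t

W = 10 Wi / √P80 − 10 Wi / √F80
1/√75 = 0.115470;  1/√5091 = 0.014015
W = 10·13.6·(0.115470 − 0.014015) = 13.7979 kWh/t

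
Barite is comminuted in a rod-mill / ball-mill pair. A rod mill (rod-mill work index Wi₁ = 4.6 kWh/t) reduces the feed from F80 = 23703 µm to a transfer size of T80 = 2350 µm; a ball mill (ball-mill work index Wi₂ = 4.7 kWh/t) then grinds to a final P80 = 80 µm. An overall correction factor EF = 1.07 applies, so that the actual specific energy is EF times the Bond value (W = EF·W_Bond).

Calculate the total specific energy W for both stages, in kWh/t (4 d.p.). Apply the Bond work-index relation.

W = 5.2808 kWh/t

W = 10·Wi·[P80^(−½) − F80^(−½)]
Stage 1 (23703→2350 µm, Wi₁=4.6): W₁ = 10·4.6·(0.020628 − 0.006495) = 0.6501 kWh/t
Stage 2 (2350→80 µm, Wi₂=4.7): W₂ = 10·4.7·(0.111803 − 0.020628) = 4.2852 kWh/t
W = W₁ + W₂ = 0.6501 + 4.2852 = 4.9353 kWh/t
With EF = 1.07: W = 4.9353·1.07 = 5.2808 kWh/t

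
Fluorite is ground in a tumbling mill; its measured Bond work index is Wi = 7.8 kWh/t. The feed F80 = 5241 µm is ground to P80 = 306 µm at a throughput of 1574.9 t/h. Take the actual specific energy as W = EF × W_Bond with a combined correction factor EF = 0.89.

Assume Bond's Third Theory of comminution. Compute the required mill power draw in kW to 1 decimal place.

W = 10·Wi·(P80^(-½) − F80^(-½))
W = 10·7.8·(1/√306 − 1/√5241) = 10·7.8·(0.043353) = 3.3815 kWh/t
Corrected W = EF·W_Bond = 0.89·3.3815 = 3.0096 kWh/t
Power = W × throughput = 3.0096 kWh/t × 1574.9 t/h = 4739.8 kW

P = 4739.8 kW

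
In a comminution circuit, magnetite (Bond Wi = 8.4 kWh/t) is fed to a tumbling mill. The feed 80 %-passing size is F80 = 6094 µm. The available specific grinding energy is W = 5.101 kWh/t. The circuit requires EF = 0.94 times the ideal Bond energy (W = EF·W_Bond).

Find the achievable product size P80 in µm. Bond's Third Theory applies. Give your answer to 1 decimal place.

P80 = 166.9 µm

W_Bond = 10·Wi·(1/√P₈₀ − 1/√F₈₀)
W_Bond = W / EF = 5.101 / 0.94 = 5.4266 kWh/t
⇒ 1/√P80 = W_Bond/(10 Wi) + 1/√F80
  = 5.4266/(10·8.4) + 1/√6094 = 0.064602 + 0.012810 = 0.077412
P80 = (1/0.077412)² = 12.9178² = 166.87 µm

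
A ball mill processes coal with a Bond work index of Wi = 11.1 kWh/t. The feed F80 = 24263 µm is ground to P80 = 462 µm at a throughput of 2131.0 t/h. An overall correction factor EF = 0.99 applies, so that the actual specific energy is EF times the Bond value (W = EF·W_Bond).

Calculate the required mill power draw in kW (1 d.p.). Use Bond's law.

P = 9391.5 kW

W = 10·Wi·(P80^(-½) − F80^(-½))
W = 10·11.1·(1/√462 − 1/√24263) = 10·11.1·(0.040104) = 4.4516 kWh/t
Apply correction: 4.4516 × 0.99 = 4.4071 kWh/t
Power = W × throughput = 4.4071 kWh/t × 2131.0 t/h = 9391.5 kW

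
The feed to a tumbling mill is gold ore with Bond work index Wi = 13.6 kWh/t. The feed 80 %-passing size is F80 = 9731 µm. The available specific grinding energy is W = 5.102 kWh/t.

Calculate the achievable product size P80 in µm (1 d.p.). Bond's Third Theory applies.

Bond:  W = 10 Wi (1/√P − 1/√F)
P80^-0.5 = F80^-0.5 + W/(10 Wi)
  = 5.1020/(10·13.6) + 1/√9731 = 0.037515 + 0.010137 = 0.047652
P80 = (1/0.047652)² = 20.9855² = 440.39 µm

P80 = 440.4 µm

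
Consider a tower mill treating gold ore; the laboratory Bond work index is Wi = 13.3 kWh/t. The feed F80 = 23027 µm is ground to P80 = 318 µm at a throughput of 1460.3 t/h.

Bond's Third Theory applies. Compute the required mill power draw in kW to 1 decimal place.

Bond: W = 10·Wi·(1/√P80 − 1/√F80)
W = 10·13.3·(1/√318 − 1/√23027) = 10·13.3·(0.049487) = 6.5818 kWh/t
P_mill = W·ṁ = 6.5818·1460.3 = 9611.4 kW

P = 9611.4 kW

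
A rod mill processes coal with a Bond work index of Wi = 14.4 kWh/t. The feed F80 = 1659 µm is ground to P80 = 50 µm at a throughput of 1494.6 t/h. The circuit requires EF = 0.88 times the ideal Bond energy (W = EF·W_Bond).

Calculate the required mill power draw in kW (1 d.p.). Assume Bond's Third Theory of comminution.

P = 22134.7 kW

W = 10·Wi·[P80^(−½) − F80^(−½)]
W = 10·14.4·(1/√50 − 1/√1659) = 10·14.4·(0.116870) = 16.8293 kWh/t
Corrected W = EF·W_Bond = 0.88·16.8293 = 14.8098 kWh/t
P = W·T = 14.8098·1494.6 = 22134.7 kW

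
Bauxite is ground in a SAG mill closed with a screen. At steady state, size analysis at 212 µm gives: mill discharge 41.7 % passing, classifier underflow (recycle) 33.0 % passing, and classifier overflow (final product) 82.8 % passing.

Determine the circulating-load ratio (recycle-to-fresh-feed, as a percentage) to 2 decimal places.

CL = 472.41 %

Two-product formula at 212 µm:
(1+r)·d = r·u + o ⇒ r = (o−d)/(d−u)
r = (82.8 − 41.7)/(41.7 − 33.0) = 41.1/8.7 = 4.7241
CL = 100·r = 472.41 %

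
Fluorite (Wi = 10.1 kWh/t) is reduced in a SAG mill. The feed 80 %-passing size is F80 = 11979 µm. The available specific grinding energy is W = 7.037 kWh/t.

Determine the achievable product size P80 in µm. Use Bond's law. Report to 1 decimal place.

P80 = 161.0 µm

W = 10 Wi (1/√P80 − 1/√F80)  [Bond]
⇒ 1/√P80 = W/(10 Wi) + 1/√F80
  = 7.0370/(10·10.1) + 1/√11979 = 0.069673 + 0.009137 = 0.078810
P80 = (1/0.078810)² = 12.6887² = 161.00 µm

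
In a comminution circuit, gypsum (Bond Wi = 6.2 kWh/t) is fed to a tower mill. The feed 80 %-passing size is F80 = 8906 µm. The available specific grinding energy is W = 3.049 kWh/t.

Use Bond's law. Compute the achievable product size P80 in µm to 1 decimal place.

Bond:  W = 10 Wi (1/√P − 1/√F)
⇒ 1/√P80 = W/(10·Wi) + 1/√F80
  = 3.0490/(10·6.2) + 1/√8906 = 0.049177 + 0.010596 = 0.059774
P80 = (1/0.059774)² = 16.7297² = 279.88 µm

P80 = 279.9 µm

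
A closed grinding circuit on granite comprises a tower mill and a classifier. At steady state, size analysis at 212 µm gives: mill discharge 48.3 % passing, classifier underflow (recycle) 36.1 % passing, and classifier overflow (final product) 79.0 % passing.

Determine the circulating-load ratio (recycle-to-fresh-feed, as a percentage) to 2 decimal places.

CL = 251.64 %

Let r = R/F. Size balance at 212 µm:
Fd + Rd = Ru + Fo ⇒ R/F = (o−d)/(d−u)
r = (79.0 − 48.3)/(48.3 − 36.1) = 30.7/12.2 = 2.5164
CL = 100·r = 251.64 %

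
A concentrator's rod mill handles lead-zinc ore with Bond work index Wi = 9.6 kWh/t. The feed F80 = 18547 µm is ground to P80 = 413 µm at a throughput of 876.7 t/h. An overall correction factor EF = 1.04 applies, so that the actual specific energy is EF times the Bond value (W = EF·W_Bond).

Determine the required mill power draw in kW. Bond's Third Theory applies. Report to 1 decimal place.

W = 10·Wi·[P80^(−½) − F80^(−½)]
W = 10·9.6·(1/√413 − 1/√18547) = 10·9.6·(0.041864) = 4.0189 kWh/t
With EF = 1.04: W = 4.0189·1.04 = 4.1797 kWh/t
P = W·T = 4.1797·876.7 = 3664.3 kW

P = 3664.3 kW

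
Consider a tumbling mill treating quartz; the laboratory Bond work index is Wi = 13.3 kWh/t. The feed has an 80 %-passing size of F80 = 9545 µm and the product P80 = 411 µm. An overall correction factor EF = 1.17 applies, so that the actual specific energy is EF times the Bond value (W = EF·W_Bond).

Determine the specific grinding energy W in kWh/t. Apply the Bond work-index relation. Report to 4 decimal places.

W = 6.0829 kWh/t

W = 10 Wi (P80^-0.5 − F80^-0.5)
1/√411 = 0.049326;  1/√9545 = 0.010236
W = 10·13.3·(0.049326 − 0.010236) = 5.1991 kWh/t
Apply correction: 5.1991 × 1.17 = 6.0829 kWh/t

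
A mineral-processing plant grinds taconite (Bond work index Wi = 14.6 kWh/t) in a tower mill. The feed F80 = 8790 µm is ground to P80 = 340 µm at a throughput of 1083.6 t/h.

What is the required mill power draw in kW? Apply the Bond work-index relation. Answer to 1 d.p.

Bond:  W = 10 Wi (1/√P − 1/√F)
W = 10·14.6·(1/√340 − 1/√8790) = 10·14.6·(0.043567) = 6.3607 kWh/t
Power = W × throughput = 6.3607 kWh/t × 1083.6 t/h = 6892.5 kW

P = 6892.5 kW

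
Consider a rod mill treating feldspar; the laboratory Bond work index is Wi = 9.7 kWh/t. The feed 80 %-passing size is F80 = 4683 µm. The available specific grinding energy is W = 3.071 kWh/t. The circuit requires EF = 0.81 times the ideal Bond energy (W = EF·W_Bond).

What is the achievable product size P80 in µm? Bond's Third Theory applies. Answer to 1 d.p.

P80 = 346.8 µm

W = 10 Wi (1/√P80 − 1/√F80)  [Bond]
W_Bond = W / EF = 3.071 / 0.81 = 3.7914 kWh/t
P80^-0.5 = F80^-0.5 + W_Bond/(10 Wi)
  = 3.7914/(10·9.7) + 1/√4683 = 0.039086 + 0.014613 = 0.053699
P80 = (1/0.053699)² = 18.6223² = 346.79 µm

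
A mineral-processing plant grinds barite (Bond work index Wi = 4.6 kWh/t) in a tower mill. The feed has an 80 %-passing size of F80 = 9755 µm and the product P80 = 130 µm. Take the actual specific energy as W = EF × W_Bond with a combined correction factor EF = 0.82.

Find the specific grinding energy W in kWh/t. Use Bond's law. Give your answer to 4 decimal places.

W = 2.9264 kWh/t

W = 10 Wi (P80^-0.5 − F80^-0.5)
1/√130 = 0.087706;  1/√9755 = 0.010125
W = 10·4.6·(0.087706 − 0.010125) = 3.5687 kWh/t
With EF = 0.82: W = 3.5687·0.82 = 2.9264 kWh/t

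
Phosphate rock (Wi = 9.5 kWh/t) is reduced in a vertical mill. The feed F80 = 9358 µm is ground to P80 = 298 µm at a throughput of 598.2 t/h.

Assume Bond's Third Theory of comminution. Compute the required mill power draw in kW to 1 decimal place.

Bond: W = 10·Wi·(1/√P80 − 1/√F80)
W = 10·9.5·(1/√298 − 1/√9358) = 10·9.5·(0.047591) = 4.5212 kWh/t
Power = W × throughput = 4.5212 kWh/t × 598.2 t/h = 2704.6 kW

P = 2704.6 kW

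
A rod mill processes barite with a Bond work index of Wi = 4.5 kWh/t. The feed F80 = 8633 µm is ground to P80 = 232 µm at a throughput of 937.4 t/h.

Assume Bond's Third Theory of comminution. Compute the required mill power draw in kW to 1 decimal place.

W = 10 Wi / √P80 − 10 Wi / √F80
W = 10·4.5·(1/√232 − 1/√8633) = 10·4.5·(0.054891) = 2.4701 kWh/t
P = W·T = 2.4701·937.4 = 2315.4 kW

P = 2315.4 kW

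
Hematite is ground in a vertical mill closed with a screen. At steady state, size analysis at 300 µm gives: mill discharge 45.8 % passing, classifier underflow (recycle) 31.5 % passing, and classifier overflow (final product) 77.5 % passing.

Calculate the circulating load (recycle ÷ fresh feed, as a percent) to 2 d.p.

CL = 221.68 %

Balance %-passing 300 µm (r = R/F):
r = (o − d)/(d − u)
r = (77.5 − 45.8)/(45.8 − 31.5) = 31.7/14.3 = 2.2168
CL = 100·r = 221.68 %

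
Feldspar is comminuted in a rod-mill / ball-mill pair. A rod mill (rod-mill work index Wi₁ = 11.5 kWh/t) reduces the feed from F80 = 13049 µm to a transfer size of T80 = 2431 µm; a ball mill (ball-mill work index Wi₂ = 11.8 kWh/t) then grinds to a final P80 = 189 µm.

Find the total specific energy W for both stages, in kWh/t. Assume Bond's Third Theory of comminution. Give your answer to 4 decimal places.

W = 7.5157 kWh/t

Bond:  W = 10 Wi (1/√P − 1/√F)
Stage 1 (13049→2431 µm, Wi₁=11.5): W₁ = 10·11.5·(0.020282 − 0.008754) = 1.3257 kWh/t
Stage 2 (2431→189 µm, Wi₂=11.8): W₂ = 10·11.8·(0.072739 − 0.020282) = 6.1900 kWh/t
W = W₁ + W₂ = 1.3257 + 6.1900 = 7.5157 kWh/t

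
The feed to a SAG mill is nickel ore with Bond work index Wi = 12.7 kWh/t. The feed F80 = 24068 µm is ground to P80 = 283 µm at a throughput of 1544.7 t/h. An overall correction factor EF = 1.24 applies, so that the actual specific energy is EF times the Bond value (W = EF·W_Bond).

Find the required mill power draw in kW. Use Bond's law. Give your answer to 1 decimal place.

P = 12892.3 kW

W = 10·Wi·[P80^(−½) − F80^(−½)]
W = 10·12.7·(1/√283 − 1/√24068) = 10·12.7·(0.052998) = 6.7307 kWh/t
W_actual = 1.24 × 6.7307 = 8.3461 kWh/t
Mill draw = 8.3461 × 1544.7 = 12892.3 kW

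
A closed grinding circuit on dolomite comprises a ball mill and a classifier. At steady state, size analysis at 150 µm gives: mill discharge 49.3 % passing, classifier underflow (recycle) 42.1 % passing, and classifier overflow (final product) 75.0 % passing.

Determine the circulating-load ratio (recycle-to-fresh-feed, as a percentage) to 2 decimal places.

Classifier node, passing 150 µm:
(1+r)·d = r·u + o ⇒ r = (o−d)/(d−u)
r = (75.0 − 49.3)/(49.3 − 42.1) = 25.7/7.2 = 3.5694
CL = 100·r = 356.94 %

CL = 356.94 %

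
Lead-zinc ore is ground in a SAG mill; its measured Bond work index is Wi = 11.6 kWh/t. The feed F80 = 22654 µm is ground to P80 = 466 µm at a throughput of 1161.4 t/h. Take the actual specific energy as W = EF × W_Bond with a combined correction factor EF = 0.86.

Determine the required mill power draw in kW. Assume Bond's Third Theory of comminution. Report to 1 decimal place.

W_Bond = 10·Wi·(1/√P₈₀ − 1/√F₈₀)
W = 10·11.6·(1/√466 − 1/√22654) = 10·11.6·(0.039680) = 4.6029 kWh/t
Corrected W = EF·W_Bond = 0.86·4.6029 = 3.9585 kWh/t
P = W·T = 3.9585·1161.4 = 4597.4 kW

P = 4597.4 kW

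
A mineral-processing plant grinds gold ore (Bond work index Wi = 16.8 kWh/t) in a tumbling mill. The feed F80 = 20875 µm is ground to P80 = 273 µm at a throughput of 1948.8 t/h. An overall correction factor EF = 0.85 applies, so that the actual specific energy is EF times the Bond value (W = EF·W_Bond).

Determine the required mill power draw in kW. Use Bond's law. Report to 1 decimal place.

P = 14916.7 kW

W = 10 Wi (P80^-0.5 − F80^-0.5)
W = 10·16.8·(1/√273 − 1/√20875) = 10·16.8·(0.053601) = 9.0050 kWh/t
With EF = 0.85: W = 9.0050·0.85 = 7.6543 kWh/t
P = W·T = 7.6543·1948.8 = 14916.7 kW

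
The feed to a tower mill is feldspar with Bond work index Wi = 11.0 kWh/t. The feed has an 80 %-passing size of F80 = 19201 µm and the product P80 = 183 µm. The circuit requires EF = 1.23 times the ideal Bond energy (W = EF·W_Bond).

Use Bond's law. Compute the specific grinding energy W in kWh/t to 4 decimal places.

W = 9.0252 kWh/t

W_Bond = 10·Wi·(1/√P₈₀ − 1/√F₈₀)
1/√183 = 0.073922;  1/√19201 = 0.007217
W = 10·11.0·(0.073922 − 0.007217) = 7.3376 kWh/t
With EF = 1.23: W = 7.3376·1.23 = 9.0252 kWh/t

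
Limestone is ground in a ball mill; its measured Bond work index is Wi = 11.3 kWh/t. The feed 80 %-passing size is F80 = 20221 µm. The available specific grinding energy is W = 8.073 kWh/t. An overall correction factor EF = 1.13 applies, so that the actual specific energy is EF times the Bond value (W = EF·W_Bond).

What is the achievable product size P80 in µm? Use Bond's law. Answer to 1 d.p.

W = 10 Wi / √P80 − 10 Wi / √F80
W_Bond = W / EF = 8.073 / 1.13 = 7.1442 kWh/t
P80^(−½) = W_Bond/(10 Wi) + F80^(−½)
  = 7.1442/(10·11.3) + 1/√20221 = 0.063223 + 0.007032 = 0.070256
P80 = (1/0.070256)² = 14.2337² = 202.60 µm

P80 = 202.6 µm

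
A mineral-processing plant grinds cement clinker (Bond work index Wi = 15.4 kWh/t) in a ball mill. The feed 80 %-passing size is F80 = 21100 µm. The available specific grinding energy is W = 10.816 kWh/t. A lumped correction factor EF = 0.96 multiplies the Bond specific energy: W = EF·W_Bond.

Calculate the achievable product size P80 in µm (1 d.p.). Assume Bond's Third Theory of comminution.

Bond: W = 10·Wi·(1/√P80 − 1/√F80)
W_Bond = W / EF = 10.816 / 0.96 = 11.2667 kWh/t
P80^(−½) = W_Bond/(10 Wi) + F80^(−½)
  = 11.2667/(10·15.4) + 1/√21100 = 0.073160 + 0.006884 = 0.080044
P80 = (1/0.080044)² = 12.4931² = 156.08 µm

P80 = 156.1 µm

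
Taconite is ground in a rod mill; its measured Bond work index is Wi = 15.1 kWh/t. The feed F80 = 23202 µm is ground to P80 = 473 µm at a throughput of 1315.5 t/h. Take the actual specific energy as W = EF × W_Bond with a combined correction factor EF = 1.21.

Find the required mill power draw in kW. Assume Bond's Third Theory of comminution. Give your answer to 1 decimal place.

Bond: W = 10·Wi·(1/√P80 − 1/√F80)
W = 10·15.1·(1/√473 − 1/√23202) = 10·15.1·(0.039415) = 5.9517 kWh/t
Apply correction: 5.9517 × 1.21 = 7.2015 kWh/t
P_mill = W·ṁ = 7.2015·1315.5 = 9473.6 kW

P = 9473.6 kW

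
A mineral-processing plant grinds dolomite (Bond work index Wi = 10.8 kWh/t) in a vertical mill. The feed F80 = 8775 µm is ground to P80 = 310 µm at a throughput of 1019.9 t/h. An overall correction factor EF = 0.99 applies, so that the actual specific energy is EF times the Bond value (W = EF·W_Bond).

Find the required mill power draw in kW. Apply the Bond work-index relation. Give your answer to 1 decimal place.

Bond: W = 10·Wi·(1/√P80 − 1/√F80)
W = 10·10.8·(1/√310 − 1/√8775) = 10·10.8·(0.046121) = 4.9811 kWh/t
With EF = 0.99: W = 4.9811·0.99 = 4.9313 kWh/t
Mill draw = 4.9313 × 1019.9 = 5029.4 kW

P = 5029.4 kW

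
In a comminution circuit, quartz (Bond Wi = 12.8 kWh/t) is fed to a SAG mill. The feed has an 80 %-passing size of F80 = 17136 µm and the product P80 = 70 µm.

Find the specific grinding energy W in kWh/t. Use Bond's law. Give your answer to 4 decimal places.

W = 14.3211 kWh/t

W = 10 Wi (1/√P80 − 1/√F80)  [Bond]
1/√70 = 0.119523;  1/√17136 = 0.007639
W = 10·12.8·(0.119523 − 0.007639) = 14.3211 kWh/t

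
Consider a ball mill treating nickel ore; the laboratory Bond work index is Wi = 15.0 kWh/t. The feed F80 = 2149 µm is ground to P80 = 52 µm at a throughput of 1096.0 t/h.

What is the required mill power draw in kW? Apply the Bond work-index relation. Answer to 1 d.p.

Bond: W = 10·Wi·(1/√P80 − 1/√F80)
W = 10·15.0·(1/√52 − 1/√2149) = 10·15.0·(0.117103) = 17.5655 kWh/t
P_mill = W·ṁ = 17.5655·1096.0 = 19251.8 kW

P = 19251.8 kW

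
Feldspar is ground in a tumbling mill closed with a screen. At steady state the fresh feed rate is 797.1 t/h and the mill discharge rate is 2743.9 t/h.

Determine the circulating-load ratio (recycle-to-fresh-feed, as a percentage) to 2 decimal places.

CL = 244.24 %

Mill node: discharge = fresh + recycle.
R = M − F = 2743.9 − 797.1 = 1946.8 t/h
CL = 100·R/F = 100·1946.8/797.1 = 244.24 %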